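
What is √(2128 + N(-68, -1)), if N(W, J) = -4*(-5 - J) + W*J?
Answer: 2*√553 ≈ 47.032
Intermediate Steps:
N(W, J) = 20 + 4*J + J*W (N(W, J) = (20 + 4*J) + J*W = 20 + 4*J + J*W)
√(2128 + N(-68, -1)) = √(2128 + (20 + 4*(-1) - 1*(-68))) = √(2128 + (20 - 4 + 68)) = √(2128 + 84) = √2212 = 2*√553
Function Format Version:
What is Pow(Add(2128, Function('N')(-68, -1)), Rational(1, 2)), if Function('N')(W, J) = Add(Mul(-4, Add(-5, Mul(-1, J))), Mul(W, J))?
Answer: Mul(2, Pow(553, Rational(1, 2))) ≈ 47.032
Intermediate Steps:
Function('N')(W, J) = Add(20, Mul(4, J), Mul(J, W)) (Function('N')(W, J) = Add(Add(20, Mul(4, J)), Mul(J, W)) = Add(20, Mul(4, J), Mul(J, W)))
Pow(Add(2128, Function('N')(-68, -1)), Rational(1, 2)) = Pow(Add(2128, Add(20, Mul(4, -1), Mul(-1, -68))), Rational(1, 2)) = Pow(Add(2128, Add(20, -4, 68)), Rational(1, 2)) = Pow(Add(2128, 84), Rational(1, 2)) = Pow(2212, Rational(1, 2)) = Mul(2, Pow(553, Rational(1, 2)))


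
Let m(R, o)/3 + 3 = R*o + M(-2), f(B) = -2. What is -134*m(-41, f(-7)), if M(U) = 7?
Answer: -34572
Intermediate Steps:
m(R, o) = 12 + 3*R*o (m(R, o) = -9 + 3*(R*o + 7) = -9 + 3*(7 + R*o) = -9 + (21 + 3*R*o) = 12 + 3*R*o)
-134*m(-41, f(-7)) = -134*(12 + 3*(-41)*(-2)) = -134*(12 + 246) = -134*258 = -34572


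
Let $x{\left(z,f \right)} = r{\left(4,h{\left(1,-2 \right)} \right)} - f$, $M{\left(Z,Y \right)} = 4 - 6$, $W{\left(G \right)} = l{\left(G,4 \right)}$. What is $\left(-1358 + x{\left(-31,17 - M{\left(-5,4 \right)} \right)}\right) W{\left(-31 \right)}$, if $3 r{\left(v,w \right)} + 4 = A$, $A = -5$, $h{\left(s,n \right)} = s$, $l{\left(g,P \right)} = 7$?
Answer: $-9660$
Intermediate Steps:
$W{\left(G \right)} = 7$
$r{\left(v,w \right)} = -3$ ($r{\left(v,w \right)} = - \frac{4}{3} + \frac{1}{3} \left(-5\right) = - \frac{4}{3} - \frac{5}{3} = -3$)
$M{\left(Z,Y \right)} = -2$ ($M{\left(Z,Y \right)} = 4 - 6 = -2$)
$x{\left(z,f \right)} = -3 - f$
$\left(-1358 + x{\left(-31,17 - M{\left(-5,4 \right)} \right)}\right) W{\left(-31 \right)} = \left(-1358 - \left(20 + 2\right)\right) 7 = \left(-1358 - 22\right) 7 = \left(-1380\right) 7 = -9660$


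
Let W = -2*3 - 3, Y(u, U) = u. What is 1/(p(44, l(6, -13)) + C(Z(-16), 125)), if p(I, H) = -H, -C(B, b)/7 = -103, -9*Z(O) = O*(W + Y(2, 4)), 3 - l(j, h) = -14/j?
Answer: 3/2147 ≈ 0.0013973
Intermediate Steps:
l(j, h) = 3 + 14/j (l(j, h) = 3 - (-14)/j = 3 + 14/j)
W = -9 (W = -6 - 3 = -9)
Z(O) = 7*O/9 (Z(O) = -O*(-9 + 2)/9 = -O*(-7)/9 = -(-7)*O/9 = 7*O/9)
C(B, b) = 721 (C(B, b) = -7*(-103) = 721)
1/(p(44, l(6, -13)) + C(Z(-16), 125)) = 1/(-(3 + 14/6) + 721) = 1/(-(3 + 14*(1/6)) + 721) = 1/(-(3 + 7/3) + 721) = 1/(-1*16/3 + 721) = 1/(-16/3 + 721) = 1/(2147/3) = 3/2147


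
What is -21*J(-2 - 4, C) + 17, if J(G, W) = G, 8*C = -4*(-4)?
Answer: 143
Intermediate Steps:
C = 2 (C = (-4*(-4))/8 = (1/8)*16 = 2)
-21*J(-2 - 4, C) + 17 = -21*(-2 - 4) + 17 = -21*(-6) + 17 = 126 + 17 = 143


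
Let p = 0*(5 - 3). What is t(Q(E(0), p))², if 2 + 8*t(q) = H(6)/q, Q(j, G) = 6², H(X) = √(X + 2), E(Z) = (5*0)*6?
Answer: (36 - √2)²/20736 ≈ 0.057686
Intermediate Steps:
E(Z) = 0 (E(Z) = 0*6 = 0)
p = 0 (p = 0*2 = 0)
H(X) = √(2 + X)
Q(j, G) = 36
t(q) = -¼ + √2/(4*q) (t(q) = -¼ + (√(2 + 6)/q)/8 = -¼ + (√8/q)/8 = -¼ + ((2*√2)/q)/8 = -¼ + (2*√2/q)/8 = -¼ + √2/(4*q))
t(Q(E(0), p))² = ((¼)*(√2 - 1*36)/36)² = ((¼)*(1/36)*(√2 - 36))² = ((¼)*(1/36)*(-36 + √2))² = (-¼ + √2/144)²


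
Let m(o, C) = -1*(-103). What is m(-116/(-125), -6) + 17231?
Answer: 17334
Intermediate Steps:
m(o, C) = 103
m(-116/(-125), -6) + 17231 = 103 + 17231 = 17334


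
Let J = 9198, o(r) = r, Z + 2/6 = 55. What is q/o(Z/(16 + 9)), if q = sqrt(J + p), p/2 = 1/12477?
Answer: 25*sqrt(357975885174)/341038 ≈ 43.860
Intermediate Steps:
Z = 164/3 (Z = -1/3 + 55 = 164/3 ≈ 54.667)
p = 2/12477 ≈ 0.00016030
q = 2*sqrt(357975885174)/12477 (q = sqrt(9198 + 2/12477) = sqrt(114763448/12477) = 2*sqrt(357975885174)/12477 ≈ 95.906)
q/o(Z/(16 + 9)) = (2*sqrt(357975885174)/12477)/((164/(3*(16 + 9)))) = (2*sqrt(357975885174)/12477)/(((164/3)/25)) = (2*sqrt(357975885174)/12477)/(((164/3)*(1/25))) = (2*sqrt(357975885174)/12477)/(164/75) = (2*sqrt(357975885174)/12477)*(75/164) = 25*sqrt(357975885174)/341038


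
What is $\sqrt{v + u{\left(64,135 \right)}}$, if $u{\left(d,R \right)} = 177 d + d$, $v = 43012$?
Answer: $2 \sqrt{13601} \approx 233.25$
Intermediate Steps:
$u{\left(d,R \right)} = 178 d$
$\sqrt{v + u{\left(64,135 \right)}} = \sqrt{43012 + 178 \cdot 64} = \sqrt{43012 + 11392} = \sqrt{54404} = 2 \sqrt{13601}$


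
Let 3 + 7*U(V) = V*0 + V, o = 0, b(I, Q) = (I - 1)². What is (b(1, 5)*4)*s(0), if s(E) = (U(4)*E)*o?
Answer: 0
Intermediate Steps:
b(I, Q) = (-1 + I)²
U(V) = -3/7 + V/7 (U(V) = -3/7 + (V*0 + V)/7 = -3/7 + (0 + V)/7 = -3/7 + V/7)
s(E) = 0 (s(E) = ((-3/7 + (⅐)*4)*E)*0 = ((-3/7 + 4/7)*E)*0 = (E/7)*0 = 0)
(b(1, 5)*4)*s(0) = ((-1 + 1)²*4)*0 = (0²*4)*0 = (0*4)*0 = 0*0 = 0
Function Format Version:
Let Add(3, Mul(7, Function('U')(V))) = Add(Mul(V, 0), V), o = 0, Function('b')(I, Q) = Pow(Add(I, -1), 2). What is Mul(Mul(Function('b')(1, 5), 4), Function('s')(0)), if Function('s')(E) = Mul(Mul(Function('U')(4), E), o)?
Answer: 0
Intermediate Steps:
Function('b')(I, Q) = Pow(Add(-1, I), 2)
Function('U')(V) = Add(Rational(-3, 7), Mul(Rational(1, 7), V)) (Function('U')(V) = Add(Rational(-3, 7), Mul(Rational(1, 7), Add(Mul(V, 0), V))) = Add(Rational(-3, 7), Mul(Rational(1, 7), Add(0, V))) = Add(Rational(-3, 7), Mul(Rational(1, 7), V)))
Function('s')(E) = 0 (Function('s')(E) = Mul(Mul(Add(Rational(-3, 7), Mul(Rational(1, 7), 4)), E), 0) = Mul(Mul(Add(Rational(-3, 7), Rational(4, 7)), E), 0) = Mul(Mul(Rational(1, 7), E), 0) = 0)
Mul(Mul(Function('b')(1, 5), 4), Function('s')(0)) = Mul(Mul(Pow(Add(-1, 1), 2), 4), 0) = Mul(Mul(Pow(0, 2), 4), 0) = Mul(Mul(0, 4), 0) = Mul(0, 0) = 0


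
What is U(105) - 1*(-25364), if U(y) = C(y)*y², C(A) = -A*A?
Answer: -121525261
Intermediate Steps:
C(A) = -A²
U(y) = -y⁴ (U(y) = (-y²)*y² = -y⁴)
U(105) - 1*(-25364) = -1*105⁴ - 1*(-25364) = -1*121550625 + 25364 = -121550625 + 25364 = -121525261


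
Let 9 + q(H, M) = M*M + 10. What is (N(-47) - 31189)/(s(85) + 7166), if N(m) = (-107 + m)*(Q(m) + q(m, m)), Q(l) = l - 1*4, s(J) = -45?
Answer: -363675/7121 ≈ -51.071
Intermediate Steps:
Q(l) = -4 + l (Q(l) = l - 4 = -4 + l)
q(H, M) = 1 + M² (q(H, M) = -9 + (M*M + 10) = -9 + (M² + 10) = -9 + (10 + M²) = 1 + M²)
N(m) = (-107 + m)*(-3 + m + m²) (N(m) = (-107 + m)*((-4 + m) + (1 + m²)) = (-107 + m)*(-3 + m + m²))
(N(-47) - 31189)/(s(85) + 7166) = ((321 + (-47)³ - 110*(-47) - 106*(-47)²) - 31189)/(-45 + 7166) = ((321 - 103823 + 5170 - 106*2209) - 31189)/7121 = ((321 - 103823 + 5170 - 234154) - 31189)*(1/7121) = (-332486 - 31189)*(1/7121) = -363675*1/7121 = -363675/7121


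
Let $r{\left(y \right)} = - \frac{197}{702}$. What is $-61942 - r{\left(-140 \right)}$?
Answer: $- \frac{43483087}{702} \approx -61942.0$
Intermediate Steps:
$r{\left(y \right)} = - \frac{197}{702}$ ($r{\left(y \right)} = \left(-197\right) \frac{1}{702} = - \frac{197}{702}$)
$-61942 - r{\left(-140 \right)} = -61942 - - \frac{197}{702} = -61942 + \frac{197}{702} = - \frac{43483087}{702}$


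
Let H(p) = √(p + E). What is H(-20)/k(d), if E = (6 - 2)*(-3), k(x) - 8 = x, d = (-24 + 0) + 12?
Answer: -I*√2 ≈ -1.4142*I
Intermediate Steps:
d = -12 (d = -24 + 12 = -12)
k(x) = 8 + x
E = -12 (E = 4*(-3) = -12)
H(p) = √(-12 + p) (H(p) = √(p - 12) = √(-12 + p))
H(-20)/k(d) = √(-12 - 20)/(8 - 12) = √(-32)/(-4) = (4*I*√2)*(-¼) = -I*√2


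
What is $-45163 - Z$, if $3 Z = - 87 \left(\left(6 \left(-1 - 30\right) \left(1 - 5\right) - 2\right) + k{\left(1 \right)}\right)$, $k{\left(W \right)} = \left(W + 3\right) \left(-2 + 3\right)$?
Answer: $-23529$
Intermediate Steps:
$k{\left(W \right)} = 3 + W$ ($k{\left(W \right)} = \left(3 + W\right) 1 = 3 + W$)
$Z = -21634$ ($Z = \frac{\left(-87\right) \left(\left(6 \left(-1 - 30\right) \left(1 - 5\right) - 2\right) + \left(3 + 1\right)\right)}{3} = \frac{\left(-87\right) \left(\left(6 \left(-1 - 30\right) \left(-4\right) - 2\right) + 4\right)}{3} = \frac{\left(-87\right) \left(\left(6 \left(\left(-31\right) \left(-4\right)\right) - 2\right) + 4\right)}{3} = \frac{\left(-87\right) \left(\left(6 \cdot 124 - 2\right) + 4\right)}{3} = \frac{\left(-87\right) \left(\left(744 - 2\right) + 4\right)}{3} = \frac{\left(-87\right) \left(742 + 4\right)}{3} = \frac{\left(-87\right) 746}{3} = \frac{1}{3} \left(-64902\right) = -21634$)
$-45163 - Z = -45163 - -21634 = -45163 + 21634 = -23529$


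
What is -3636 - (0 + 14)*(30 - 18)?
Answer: -3804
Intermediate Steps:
-3636 - (0 + 14)*(30 - 18) = -3636 - 14*12 = -3636 - 1*168 = -3636 - 168 = -3804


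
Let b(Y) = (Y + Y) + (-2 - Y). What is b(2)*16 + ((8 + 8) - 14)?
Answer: 2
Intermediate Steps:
b(Y) = -2 + Y (b(Y) = 2*Y + (-2 - Y) = -2 + Y)
b(2)*16 + ((8 + 8) - 14) = (-2 + 2)*16 + ((8 + 8) - 14) = 0*16 + (16 - 14) = 0 + 2 = 2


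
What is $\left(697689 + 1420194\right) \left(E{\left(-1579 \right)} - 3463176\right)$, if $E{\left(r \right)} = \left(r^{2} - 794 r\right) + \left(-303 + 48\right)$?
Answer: $600496074288$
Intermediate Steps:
$E{\left(r \right)} = -255 + r^{2} - 794 r$ ($E{\left(r \right)} = \left(r^{2} - 794 r\right) - 255 = -255 + r^{2} - 794 r$)
$\left(697689 + 1420194\right) \left(E{\left(-1579 \right)} - 3463176\right) = \left(697689 + 1420194\right) \left(\left(-255 + \left(-1579\right)^{2} - -1253726\right) - 3463176\right) = 2117883 \left(\left(-255 + 2493241 + 1253726\right) - 3463176\right) = 2117883 \left(3746712 - 3463176\right) = 2117883 \cdot 283536 = 600496074288$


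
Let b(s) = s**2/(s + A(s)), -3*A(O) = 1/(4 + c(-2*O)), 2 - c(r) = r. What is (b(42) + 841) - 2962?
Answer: -23573739/11339 ≈ -2079.0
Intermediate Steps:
c(r) = 2 - r
A(O) = -1/(3*(6 + 2*O)) (A(O) = -1/(3*(4 + (2 - (-2)*O))) = -1/(3*(4 + (2 + 2*O))) = -1/(3*(6 + 2*O)))
b(s) = s**2/(s - 1/(18 + 6*s))
(b(42) + 841) - 2962 = (6*42**2*(3 + 42)/(-1 + 6*42*(3 + 42)) + 841) - 2962 = (6*1764*45/(-1 + 6*42*45) + 841) - 2962 = (6*1764*45/(-1 + 11340) + 841) - 2962 = (6*1764*45/11339 + 841) - 2962 = (6*1764*(1/11339)*45 + 841) - 2962 = (476280/11339 + 841) - 2962 = 10012379/11339 - 2962 = -23573739/11339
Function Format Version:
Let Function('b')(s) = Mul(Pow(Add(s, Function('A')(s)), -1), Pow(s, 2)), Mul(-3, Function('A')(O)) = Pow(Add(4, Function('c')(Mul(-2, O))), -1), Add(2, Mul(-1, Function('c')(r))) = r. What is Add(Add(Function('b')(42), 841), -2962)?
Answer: Rational(-23573739, 11339) ≈ -2079.0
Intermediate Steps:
Function('c')(r) = Add(2, Mul(-1, r))
Function('A')(O) = Mul(Rational(-1, 3), Pow(Add(6, Mul(2, O)), -1)) (Function('A')(O) = Mul(Rational(-1, 3), Pow(Add(4, Add(2, Mul(-1, Mul(-2, O)))), -1)) = Mul(Rational(-1, 3), Pow(Add(4, Add(2, Mul(2, O))), -1)) = Mul(Rational(-1, 3), Pow(Add(6, Mul(2, O)), -1)))
Function('b')(s) = Mul(Pow(s, 2), Pow(Add(s, Mul(-1, Pow(Add(18, Mul(6, s)), -1))), -1)) (Function('b')(s) = Mul(Pow(Add(s, Mul(-1, Pow(Add(18, Mul(6, s)), -1))), -1), Pow(s, 2)) = Mul(Pow(s, 2), Pow(Add(s, Mul(-1, Pow(Add(18, Mul(6, s)), -1))), -1)))
Add(Add(Function('b')(42), 841), -2962) = Add(Add(Mul(6, Pow(42, 2), Pow(Add(-1, Mul(6, 42, Add(3, 42))), -1), Add(3, 42)), 841), -2962) = Add(Add(Mul(6, 1764, Pow(Add(-1, Mul(6, 42, 45)), -1), 45), 841), -2962) = Add(Add(Mul(6, 1764, Pow(Add(-1, 11340), -1), 45), 841), -2962) = Add(Add(Mul(6, 1764, Pow(11339, -1), 45), 841), -2962) = Add(Add(Mul(6, 1764, Rational(1, 11339), 45), 841), -2962) = Add(Add(Rational(476280, 11339), 841), -2962) = Add(Rational(10012379, 11339), -2962) = Rational(-23573739, 11339)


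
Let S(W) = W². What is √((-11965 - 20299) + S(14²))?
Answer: 2*√1538 ≈ 78.435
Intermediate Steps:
√((-11965 - 20299) + S(14²)) = √((-11965 - 20299) + (14²)²) = √(-32264 + 196²) = √(-32264 + 38416) = √6152 = 2*√1538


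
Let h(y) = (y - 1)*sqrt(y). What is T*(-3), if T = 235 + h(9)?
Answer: -777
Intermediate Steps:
h(y) = sqrt(y)*(-1 + y) (h(y) = (-1 + y)*sqrt(y) = sqrt(y)*(-1 + y))
T = 259 (T = 235 + sqrt(9)*(-1 + 9) = 235 + 3*8 = 235 + 24 = 259)
T*(-3) = 259*(-3) = -777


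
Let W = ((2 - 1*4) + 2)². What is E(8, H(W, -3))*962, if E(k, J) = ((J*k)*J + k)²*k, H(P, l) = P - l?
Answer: 49254400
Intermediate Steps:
W = 0 (W = ((2 - 4) + 2)² = (-2 + 2)² = 0² = 0)
E(k, J) = k*(k + k*J²)² (E(k, J) = (k*J² + k)²*k = (k + k*J²)²*k = k*(k + k*J²)²)
E(8, H(W, -3))*962 = (8³*(1 + (0 - 1*(-3))²)²)*962 = (512*(1 + (0 + 3)²)²)*962 = (512*(1 + 3²)²)*962 = (512*(1 + 9)²)*962 = (512*10²)*962 = (512*100)*962 = 51200*962 = 49254400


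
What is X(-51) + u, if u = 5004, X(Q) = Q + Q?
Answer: 4902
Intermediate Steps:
X(Q) = 2*Q
X(-51) + u = 2*(-51) + 5004 = -102 + 5004 = 4902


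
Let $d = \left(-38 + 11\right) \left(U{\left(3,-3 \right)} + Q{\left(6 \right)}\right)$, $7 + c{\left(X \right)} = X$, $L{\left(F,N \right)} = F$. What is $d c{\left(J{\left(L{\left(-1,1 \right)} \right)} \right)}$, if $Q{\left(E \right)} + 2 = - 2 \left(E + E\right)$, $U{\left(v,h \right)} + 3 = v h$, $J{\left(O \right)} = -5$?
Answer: $-12312$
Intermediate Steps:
$U{\left(v,h \right)} = -3 + h v$ ($U{\left(v,h \right)} = -3 + v h = -3 + h v$)
$c{\left(X \right)} = -7 + X$
$Q{\left(E \right)} = -2 - 4 E$ ($Q{\left(E \right)} = -2 - 2 \left(E + E\right) = -2 - 2 \cdot 2 E = -2 - 4 E$)
$d = 1026$ ($d = \left(-38 + 11\right) \left(\left(-3 - 9\right) - 26\right) = - 27 \left(\left(-3 - 9\right) - 26\right) = - 27 \left(-12 - 26\right) = \left(-27\right) \left(-38\right) = 1026$)
$d c{\left(J{\left(L{\left(-1,1 \right)} \right)} \right)} = 1026 \left(-7 - 5\right) = 1026 \left(-12\right) = -12312$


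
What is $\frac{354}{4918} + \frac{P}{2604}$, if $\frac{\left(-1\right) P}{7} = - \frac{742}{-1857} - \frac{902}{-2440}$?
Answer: $\frac{144886800887}{2072398183920} \approx 0.069913$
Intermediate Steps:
$P = - \frac{12199229}{2265540}$ ($P = - 7 \left(- \frac{742}{-1857} - \frac{902}{-2440}\right) = - 7 \left(\left(-742\right) \left(- \frac{1}{1857}\right) - - \frac{451}{1220}\right) = - 7 \left(\frac{742}{1857} + \frac{451}{1220}\right) = \left(-7\right) \frac{1742747}{2265540} = - \frac{12199229}{2265540} \approx -5.3847$)
$\frac{354}{4918} + \frac{P}{2604} = \frac{354}{4918} - \frac{12199229}{2265540 \cdot 2604} = 354 \cdot \frac{1}{4918} - \frac{1742747}{842780880} = \frac{177}{2459} - \frac{1742747}{842780880} = \frac{144886800887}{2072398183920}$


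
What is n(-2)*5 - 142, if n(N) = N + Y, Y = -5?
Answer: -177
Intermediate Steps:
n(N) = -5 + N (n(N) = N - 5 = -5 + N)
n(-2)*5 - 142 = (-5 - 2)*5 - 142 = -7*5 - 142 = -35 - 142 = -177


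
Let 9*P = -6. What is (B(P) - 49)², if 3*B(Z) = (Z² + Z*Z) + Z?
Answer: 1745041/729 ≈ 2393.7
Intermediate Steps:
P = -⅔ (P = (⅑)*(-6) = -⅔ ≈ -0.66667)
B(Z) = Z/3 + 2*Z²/3 (B(Z) = ((Z² + Z*Z) + Z)/3 = ((Z² + Z²) + Z)/3 = (2*Z² + Z)/3 = (Z + 2*Z²)/3 = Z/3 + 2*Z²/3)
(B(P) - 49)² = ((⅓)*(-⅔)*(1 + 2*(-⅔)) - 49)² = ((⅓)*(-⅔)*(1 - 4/3) - 49)² = ((⅓)*(-⅔)*(-⅓) - 49)² = (2/27 - 49)² = (-1321/27)² = 1745041/729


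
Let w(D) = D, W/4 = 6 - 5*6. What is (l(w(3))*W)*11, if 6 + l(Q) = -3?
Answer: 9504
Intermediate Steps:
W = -96 (W = 4*(6 - 5*6) = 4*(6 - 30) = 4*(-24) = -96)
l(Q) = -9 (l(Q) = -6 - 3 = -9)
(l(w(3))*W)*11 = -9*(-96)*11 = 864*11 = 9504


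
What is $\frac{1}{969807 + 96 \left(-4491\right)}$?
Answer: $\frac{1}{538671} \approx 1.8564 \cdot 10^{-6}$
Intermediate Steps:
$\frac{1}{969807 + 96 \left(-4491\right)} = \frac{1}{969807 - 431136} = \frac{1}{538671}$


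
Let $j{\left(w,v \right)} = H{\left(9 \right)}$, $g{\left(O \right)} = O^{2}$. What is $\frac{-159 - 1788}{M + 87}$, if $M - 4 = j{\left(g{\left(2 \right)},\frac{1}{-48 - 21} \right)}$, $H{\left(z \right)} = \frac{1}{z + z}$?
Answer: $- \frac{3186}{149} \approx -21.383$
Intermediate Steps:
$H{\left(z \right)} = \frac{1}{2 z}$
$j{\left(w,v \right)} = \frac{1}{18}$ ($j{\left(w,v \right)} = \frac{1}{2 \cdot 9} = \frac{1}{2} \cdot \frac{1}{9} = \frac{1}{18}$)
$M = \frac{73}{18}$ ($M = 4 + \frac{1}{18} = \frac{73}{18} \approx 4.0556$)
$\frac{-159 - 1788}{M + 87} = \frac{-159 - 1788}{\frac{73}{18} + 87} = - \frac{1947}{\frac{1639}{18}} = \left(-1947\right) \frac{18}{1639} = - \frac{3186}{149}$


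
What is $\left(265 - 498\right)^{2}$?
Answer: $54289$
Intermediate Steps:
$\left(265 - 498\right)^{2} = \left(-233\right)^{2} = 54289$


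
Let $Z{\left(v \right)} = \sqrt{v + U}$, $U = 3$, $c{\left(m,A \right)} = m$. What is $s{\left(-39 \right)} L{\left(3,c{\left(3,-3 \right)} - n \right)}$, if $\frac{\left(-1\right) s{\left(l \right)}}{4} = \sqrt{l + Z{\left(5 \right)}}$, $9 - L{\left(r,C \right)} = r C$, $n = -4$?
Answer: $48 \sqrt{-39 + 2 \sqrt{2}} \approx 288.69 i$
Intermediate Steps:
$Z{\left(v \right)} = \sqrt{3 + v}$ ($Z{\left(v \right)} = \sqrt{v + 3} = \sqrt{3 + v}$)
$L{\left(r,C \right)} = 9 - C r$ ($L{\left(r,C \right)} = 9 - r C = 9 - C r$)
$s{\left(l \right)} = - 4 \sqrt{l + 2 \sqrt{2}}$ ($s{\left(l \right)} = - 4 \sqrt{l + \sqrt{3 + 5}} = - 4 \sqrt{l + \sqrt{8}} = - 4 \sqrt{l + 2 \sqrt{2}}$)
$s{\left(-39 \right)} L{\left(3,c{\left(3,-3 \right)} - n \right)} = - 4 \sqrt{-39 + 2 \sqrt{2}} \left(9 - \left(3 - -4\right) 3\right) = - 4 \sqrt{-39 + 2 \sqrt{2}} \left(9 - \left(3 + 4\right) 3\right) = - 4 \sqrt{-39 + 2 \sqrt{2}} \left(9 - 7 \cdot 3\right) = - 4 \sqrt{-39 + 2 \sqrt{2}} \left(9 - 21\right) = - 4 \sqrt{-39 + 2 \sqrt{2}} \left(-12\right) = 48 \sqrt{-39 + 2 \sqrt{2}}$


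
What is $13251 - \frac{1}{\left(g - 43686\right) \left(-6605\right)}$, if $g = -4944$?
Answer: $\frac{4256236438649}{321201150} \approx 13251.0$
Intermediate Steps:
$13251 - \frac{1}{\left(g - 43686\right) \left(-6605\right)} = 13251 - \frac{1}{\left(-4944 - 43686\right) \left(-6605\right)} = 13251 - \frac{1}{-48630} \left(- \frac{1}{6605}\right) = 13251 - \left(- \frac{1}{48630}\right) \left(- \frac{1}{6605}\right) = 13251 - \frac{1}{321201150} = \frac{4256236438649}{321201150}$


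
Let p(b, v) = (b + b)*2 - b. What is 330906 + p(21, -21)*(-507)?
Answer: 298965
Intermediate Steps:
p(b, v) = 3*b (p(b, v) = (2*b)*2 - b = 4*b - b = 3*b)
330906 + p(21, -21)*(-507) = 330906 + (3*21)*(-507) = 330906 + 63*(-507) = 330906 - 31941 = 298965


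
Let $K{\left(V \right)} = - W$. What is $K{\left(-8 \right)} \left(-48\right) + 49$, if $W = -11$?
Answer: $-479$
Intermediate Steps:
$K{\left(V \right)} = 11$ ($K{\left(V \right)} = \left(-1\right) \left(-11\right) = 11$)
$K{\left(-8 \right)} \left(-48\right) + 49 = 11 \left(-48\right) + 49 = -528 + 49 = -479$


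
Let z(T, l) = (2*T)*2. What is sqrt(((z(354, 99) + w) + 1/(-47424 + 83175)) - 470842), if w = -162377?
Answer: 2*I*sqrt(201882224049513)/35751 ≈ 794.86*I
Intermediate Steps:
z(T, l) = 4*T
sqrt(((z(354, 99) + w) + 1/(-47424 + 83175)) - 470842) = sqrt(((4*354 - 162377) + 1/(-47424 + 83175)) - 470842) = sqrt(((1416 - 162377) + 1/35751) - 470842) = sqrt((-160961 + 1/35751) - 470842) = sqrt(-5754516710/35751 - 470842) = sqrt(-22587589052/35751) = 2*I*sqrt(201882224049513)/35751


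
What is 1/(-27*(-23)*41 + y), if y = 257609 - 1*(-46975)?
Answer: 1/330045 ≈ 3.0299e-6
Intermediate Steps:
y = 304584 (y = 257609 + 46975 = 304584)
1/(-27*(-23)*41 + y) = 1/(-27*(-23)*41 + 304584) = 1/(621*41 + 304584) = 1/(25461 + 304584) = 1/330045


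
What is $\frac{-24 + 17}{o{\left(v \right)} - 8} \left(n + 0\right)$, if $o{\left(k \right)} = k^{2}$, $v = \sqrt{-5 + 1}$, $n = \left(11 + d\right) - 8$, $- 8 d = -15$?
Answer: $\frac{91}{32} \approx 2.8438$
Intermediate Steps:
$d = \frac{15}{8}$ ($d = \left(- \frac{1}{8}\right) \left(-15\right) = \frac{15}{8} \approx 1.875$)
$n = \frac{39}{8}$ ($n = \left(11 + \frac{15}{8}\right) - 8 = \frac{103}{8} - 8 = \frac{39}{8} \approx 4.875$)
$v = 2 i$ ($v = \sqrt{-4} = 2 i \approx 2.0 i$)
$\frac{-24 + 17}{o{\left(v \right)} - 8} \left(n + 0\right) = \frac{-24 + 17}{\left(2 i\right)^{2} - 8} \left(\frac{39}{8} + 0\right) = - \frac{7}{-4 - 8} \cdot \frac{39}{8} = - \frac{7}{-12} \cdot \frac{39}{8} = \left(-7\right) \left(- \frac{1}{12}\right) \frac{39}{8} = \frac{7}{12} \cdot \frac{39}{8} = \frac{91}{32}$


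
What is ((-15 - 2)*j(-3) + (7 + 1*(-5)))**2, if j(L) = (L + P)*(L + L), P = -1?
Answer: 164836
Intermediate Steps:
j(L) = 2*L*(-1 + L) (j(L) = (L - 1)*(L + L) = (-1 + L)*(2*L) = 2*L*(-1 + L))
((-15 - 2)*j(-3) + (7 + 1*(-5)))**2 = ((-15 - 2)*(2*(-3)*(-1 - 3)) + (7 + 1*(-5)))**2 = (-34*(-3)*(-4) + (7 - 5))**2 = (-17*24 + 2)**2 = (-408 + 2)**2 = (-406)**2 = 164836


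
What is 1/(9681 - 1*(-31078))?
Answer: 1/40759 ≈ 2.4534e-5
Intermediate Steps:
1/(9681 - 1*(-31078)) = 1/(9681 + 31078) = 1/40759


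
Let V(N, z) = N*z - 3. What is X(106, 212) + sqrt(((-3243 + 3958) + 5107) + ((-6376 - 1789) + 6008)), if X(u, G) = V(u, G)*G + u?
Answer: 4763534 + sqrt(3665) ≈ 4.7636e+6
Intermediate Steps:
V(N, z) = -3 + N*z
X(u, G) = u + G*(-3 + G*u) (X(u, G) = (-3 + u*G)*G + u = (-3 + G*u)*G + u = G*(-3 + G*u) + u = u + G*(-3 + G*u))
X(106, 212) + sqrt(((-3243 + 3958) + 5107) + ((-6376 - 1789) + 6008)) = (106 + 212*(-3 + 212*106)) + sqrt(((-3243 + 3958) + 5107) + ((-6376 - 1789) + 6008)) = (106 + 212*(-3 + 22472)) + sqrt((715 + 5107) + (-8165 + 6008)) = (106 + 212*22469) + sqrt(5822 - 2157) = (106 + 4763428) + sqrt(3665) = 4763534 + sqrt(3665)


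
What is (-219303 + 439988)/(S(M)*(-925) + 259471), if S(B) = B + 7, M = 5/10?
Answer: 441370/505067 ≈ 0.87388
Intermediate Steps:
M = 1/2 (M = 5*(1/10) = 1/2 ≈ 0.50000)
S(B) = 7 + B
(-219303 + 439988)/(S(M)*(-925) + 259471) = (-219303 + 439988)/((7 + 1/2)*(-925) + 259471) = 220685/((15/2)*(-925) + 259471) = 220685/(-13875/2 + 259471) = 220685/(505067/2) = 220685*(2/505067) = 441370/505067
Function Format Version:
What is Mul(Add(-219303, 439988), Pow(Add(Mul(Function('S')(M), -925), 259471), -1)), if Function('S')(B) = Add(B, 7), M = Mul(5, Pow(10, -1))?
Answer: Rational(441370, 505067) ≈ 0.87388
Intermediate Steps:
M = Rational(1, 2) (M = Mul(5, Rational(1, 10)) = Rational(1, 2) ≈ 0.50000)
Function('S')(B) = Add(7, B)
Mul(Add(-219303, 439988), Pow(Add(Mul(Function('S')(M), -925), 259471), -1)) = Mul(Add(-219303, 439988), Pow(Add(Mul(Add(7, Rational(1, 2)), -925), 259471), -1)) = Mul(220685, Pow(Add(Mul(Rational(15, 2), -925), 259471), -1)) = Mul(220685, Pow(Add(Rational(-13875, 2), 259471), -1)) = Mul(220685, Pow(Rational(505067, 2), -1)) = Mul(220685, Rational(2, 505067)) = Rational(441370, 505067)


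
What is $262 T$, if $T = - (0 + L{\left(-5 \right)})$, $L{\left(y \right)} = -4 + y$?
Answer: $2358$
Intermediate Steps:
$T = 9$ ($T = - (0 - 9) = \left(-1\right) \left(-9\right) = 9$)
$262 T = 262 \cdot 9 = 2358$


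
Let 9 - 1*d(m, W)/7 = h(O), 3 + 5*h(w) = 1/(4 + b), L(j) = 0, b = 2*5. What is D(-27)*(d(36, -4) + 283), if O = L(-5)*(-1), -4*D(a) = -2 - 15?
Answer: 59517/40 ≈ 1487.9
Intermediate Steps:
D(a) = 17/4 (D(a) = -(-2 - 15)/4 = -¼*(-17) = 17/4)
b = 10
O = 0 (O = 0*(-1) = 0)
h(w) = -41/70 (h(w) = -⅗ + 1/(5*(4 + 10)) = -⅗ + (⅕)/14 = -⅗ + (⅕)*(1/14) = -⅗ + 1/70 = -41/70)
d(m, W) = 671/10 (d(m, W) = 63 - 7*(-41/70) = 63 + 41/10 = 671/10)
D(-27)*(d(36, -4) + 283) = 17*(671/10 + 283)/4 = (17/4)*(3501/10) = 59517/40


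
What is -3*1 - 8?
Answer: -11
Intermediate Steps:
-3*1 - 8 = -3 - 8 = -11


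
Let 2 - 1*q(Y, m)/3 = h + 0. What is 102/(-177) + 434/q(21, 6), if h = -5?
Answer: 3556/177 ≈ 20.090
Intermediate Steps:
q(Y, m) = 21 (q(Y, m) = 6 - 3*(-5 + 0) = 6 - 3*(-5) = 6 + 15 = 21)
102/(-177) + 434/q(21, 6) = 102/(-177) + 434/21 = 102*(-1/177) + 434*(1/21) = -34/59 + 62/3 = 3556/177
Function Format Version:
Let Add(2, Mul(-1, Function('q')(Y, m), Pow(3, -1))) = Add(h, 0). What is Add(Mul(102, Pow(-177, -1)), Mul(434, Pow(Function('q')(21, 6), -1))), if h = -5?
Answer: Rational(3556, 177) ≈ 20.090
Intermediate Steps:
Function('q')(Y, m) = 21 (Function('q')(Y, m) = Add(6, Mul(-3, Add(-5, 0))) = Add(6, Mul(-3, -5)) = Add(6, 15) = 21)
Add(Mul(102, Pow(-177, -1)), Mul(434, Pow(Function('q')(21, 6), -1))) = Add(Mul(102, Pow(-177, -1)), Mul(434, Pow(21, -1))) = Add(Mul(102, Rational(-1, 177)), Mul(434, Rational(1, 21))) = Add(Rational(-34, 59), Rational(62, 3)) = Rational(3556, 177)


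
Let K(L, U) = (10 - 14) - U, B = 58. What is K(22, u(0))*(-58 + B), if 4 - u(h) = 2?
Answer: 0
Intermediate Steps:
u(h) = 2 (u(h) = 4 - 1*2 = 4 - 2 = 2)
K(L, U) = -4 - U
K(22, u(0))*(-58 + B) = (-4 - 1*2)*(-58 + 58) = (-4 - 2)*0 = -6*0 = 0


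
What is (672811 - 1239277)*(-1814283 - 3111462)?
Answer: 2790267067170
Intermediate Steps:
(672811 - 1239277)*(-1814283 - 3111462) = -566466*(-4925745) = 2790267067170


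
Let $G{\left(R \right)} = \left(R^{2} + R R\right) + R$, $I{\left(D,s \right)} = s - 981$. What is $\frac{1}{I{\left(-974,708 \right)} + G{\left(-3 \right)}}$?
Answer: $- \frac{1}{258} \approx -0.003876$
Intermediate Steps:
$I{\left(D,s \right)} = -981 + s$
$G{\left(R \right)} = R + 2 R^{2}$ ($G{\left(R \right)} = \left(R^{2} + R^{2}\right) + R = 2 R^{2} + R = R + 2 R^{2}$)
$\frac{1}{I{\left(-974,708 \right)} + G{\left(-3 \right)}} = \frac{1}{\left(-981 + 708\right) - 3 \left(1 + 2 \left(-3\right)\right)} = \frac{1}{-273 - 3 \left(1 - 6\right)} = \frac{1}{-273 - -15} = \frac{1}{-273 + 15} = \frac{1}{-258} = - \frac{1}{258}$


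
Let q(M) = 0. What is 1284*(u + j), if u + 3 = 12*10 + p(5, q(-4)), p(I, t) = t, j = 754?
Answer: 1118364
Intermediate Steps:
u = 117 (u = -3 + (12*10 + 0) = -3 + (120 + 0) = -3 + 120 = 117)
1284*(u + j) = 1284*(117 + 754) = 1284*871 = 1118364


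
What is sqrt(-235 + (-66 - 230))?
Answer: 3*I*sqrt(59) ≈ 23.043*I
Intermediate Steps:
sqrt(-235 + (-66 - 230)) = sqrt(-235 - 296) = sqrt(-531) = 3*I*sqrt(59)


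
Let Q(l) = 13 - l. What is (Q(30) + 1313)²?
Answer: 1679616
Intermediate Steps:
(Q(30) + 1313)² = ((13 - 1*30) + 1313)² = ((13 - 30) + 1313)² = (-17 + 1313)² = 1296² = 1679616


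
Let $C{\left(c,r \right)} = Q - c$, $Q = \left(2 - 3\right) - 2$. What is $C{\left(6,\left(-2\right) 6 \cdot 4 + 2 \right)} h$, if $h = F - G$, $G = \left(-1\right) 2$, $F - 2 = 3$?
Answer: $-63$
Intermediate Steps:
$F = 5$ ($F = 2 + 3 = 5$)
$G = -2$
$Q = -3$ ($Q = -1 - 2 = -3$)
$h = 7$ ($h = 5 - -2 = 5 + 2 = 7$)
$C{\left(c,r \right)} = -3 - c$
$C{\left(6,\left(-2\right) 6 \cdot 4 + 2 \right)} h = \left(-3 - 6\right) 7 = \left(-9\right) 7 = -63$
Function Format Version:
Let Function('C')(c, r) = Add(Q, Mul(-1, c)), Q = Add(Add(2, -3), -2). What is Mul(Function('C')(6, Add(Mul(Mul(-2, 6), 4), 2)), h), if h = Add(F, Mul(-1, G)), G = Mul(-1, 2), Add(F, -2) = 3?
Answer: -63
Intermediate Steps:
F = 5 (F = Add(2, 3) = 5)
G = -2
Q = -3 (Q = Add(-1, -2) = -3)
h = 7 (h = Add(5, Mul(-1, -2)) = Add(5, 2) = 7)
Function('C')(c, r) = Add(-3, Mul(-1, c))
Mul(Function('C')(6, Add(Mul(Mul(-2, 6), 4), 2)), h) = Mul(Add(-3, Mul(-1, 6)), 7) = Mul(Add(-3, -6), 7) = Mul(-9, 7) = -63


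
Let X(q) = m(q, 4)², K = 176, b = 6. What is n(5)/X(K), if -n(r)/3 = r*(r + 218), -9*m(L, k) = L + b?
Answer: -270945/33124 ≈ -8.1797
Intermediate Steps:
m(L, k) = -⅔ - L/9 (m(L, k) = -(L + 6)/9 = -(6 + L)/9 = -⅔ - L/9)
n(r) = -3*r*(218 + r) (n(r) = -3*r*(r + 218) = -3*r*(218 + r))
X(q) = (-⅔ - q/9)²
n(5)/X(K) = (-3*5*(218 + 5))/(((6 + 176)²/81)) = (-3*5*223)/(((1/81)*182²)) = -3345/((1/81)*33124) = -3345/33124/81 = -3345*81/33124 = -270945/33124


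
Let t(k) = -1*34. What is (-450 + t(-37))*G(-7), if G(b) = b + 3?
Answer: 1936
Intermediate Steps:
t(k) = -34
G(b) = 3 + b
(-450 + t(-37))*G(-7) = (-450 - 34)*(3 - 7) = -484*(-4) = 1936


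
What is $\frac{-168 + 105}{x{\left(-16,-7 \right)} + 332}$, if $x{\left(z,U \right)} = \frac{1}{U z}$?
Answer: $- \frac{2352}{12395} \approx -0.18975$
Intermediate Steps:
$x{\left(z,U \right)} = \frac{1}{U z}$
$\frac{-168 + 105}{x{\left(-16,-7 \right)} + 332} = \frac{-168 + 105}{\frac{1}{\left(-7\right) \left(-16\right)} + 332} = - \frac{63}{\left(- \frac{1}{7}\right) \left(- \frac{1}{16}\right) + 332} = - \frac{63}{\frac{1}{112} + 332} = - \frac{63}{\frac{37185}{112}} = \left(-63\right) \frac{112}{37185} = - \frac{2352}{12395}$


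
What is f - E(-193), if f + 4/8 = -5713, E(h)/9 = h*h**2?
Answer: 129391599/2 ≈ 6.4696e+7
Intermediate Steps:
E(h) = 9*h**3 (E(h) = 9*(h*h**2) = 9*h**3)
f = -11427/2 (f = -1/2 - 5713 = -11427/2 ≈ -5713.5)
f - E(-193) = -11427/2 - 9*(-193)**3 = -11427/2 - 9*(-7189057) = -11427/2 - 1*(-64701513) = -11427/2 + 64701513 = 129391599/2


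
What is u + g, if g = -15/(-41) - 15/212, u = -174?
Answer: -1509843/8692 ≈ -173.70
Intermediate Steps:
g = 2565/8692 (g = -15*(-1/41) - 15*1/212 = 15/41 - 15/212 = 2565/8692 ≈ 0.29510)
u + g = -174 + 2565/8692 = -1509843/8692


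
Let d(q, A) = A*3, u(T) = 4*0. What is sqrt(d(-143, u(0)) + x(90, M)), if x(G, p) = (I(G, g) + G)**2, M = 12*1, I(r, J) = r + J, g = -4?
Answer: 176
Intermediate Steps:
I(r, J) = J + r
u(T) = 0
M = 12
d(q, A) = 3*A
x(G, p) = (-4 + 2*G)**2 (x(G, p) = ((-4 + G) + G)**2 = (-4 + 2*G)**2)
sqrt(d(-143, u(0)) + x(90, M)) = sqrt(3*0 + 4*(-2 + 90)**2) = sqrt(0 + 4*88**2) = sqrt(0 + 4*7744) = sqrt(0 + 30976) = sqrt(30976) = 176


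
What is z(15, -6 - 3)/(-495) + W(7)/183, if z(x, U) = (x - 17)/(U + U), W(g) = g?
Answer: 10334/271755 ≈ 0.038027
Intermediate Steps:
z(x, U) = (-17 + x)/(2*U) (z(x, U) = (-17 + x)/((2*U)) = (-17 + x)*(1/(2*U)) = (-17 + x)/(2*U))
z(15, -6 - 3)/(-495) + W(7)/183 = ((-17 + 15)/(2*(-6 - 3)))/(-495) + 7/183 = ((1/2)*(-2)/(-9))*(-1/495) + 7*(1/183) = ((1/2)*(-1/9)*(-2))*(-1/495) + 7/183 = (1/9)*(-1/495) + 7/183 = -1/4455 + 7/183 = 10334/271755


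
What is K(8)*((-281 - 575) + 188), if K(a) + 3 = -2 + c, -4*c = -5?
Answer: 2505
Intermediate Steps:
c = 5/4 (c = -¼*(-5) = 5/4 ≈ 1.2500)
K(a) = -15/4 (K(a) = -3 + (-2 + 5/4) = -3 - ¾ = -15/4)
K(8)*((-281 - 575) + 188) = -15*((-281 - 575) + 188)/4 = -15*(-856 + 188)/4 = -15/4*(-668) = 2505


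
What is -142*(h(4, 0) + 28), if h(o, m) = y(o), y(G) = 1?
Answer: -4118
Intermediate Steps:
h(o, m) = 1
-142*(h(4, 0) + 28) = -142*(1 + 28) = -142*29 = -4118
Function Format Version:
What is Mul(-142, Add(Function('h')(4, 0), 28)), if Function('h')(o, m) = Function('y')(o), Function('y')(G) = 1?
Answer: -4118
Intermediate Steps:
Function('h')(o, m) = 1
Mul(-142, Add(Function('h')(4, 0), 28)) = Mul(-142, Add(1, 28)) = Mul(-142, 29) = -4118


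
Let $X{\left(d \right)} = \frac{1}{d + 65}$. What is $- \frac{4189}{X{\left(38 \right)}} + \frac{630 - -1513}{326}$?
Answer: $- \frac{140656099}{326} \approx -4.3146 \cdot 10^{5}$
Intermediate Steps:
$X{\left(d \right)} = \frac{1}{65 + d}$
$- \frac{4189}{X{\left(38 \right)}} + \frac{630 - -1513}{326} = - \frac{4189}{\frac{1}{65 + 38}} + \frac{630 - -1513}{326} = - \frac{4189}{\frac{1}{103}} + \left(630 + 1513\right) \frac{1}{326} = - 4189 \frac{1}{\frac{1}{103}} + 2143 \cdot \frac{1}{326} = \left(-4189\right) 103 + \frac{2143}{326} = -431467 + \frac{2143}{326} = - \frac{140656099}{326}$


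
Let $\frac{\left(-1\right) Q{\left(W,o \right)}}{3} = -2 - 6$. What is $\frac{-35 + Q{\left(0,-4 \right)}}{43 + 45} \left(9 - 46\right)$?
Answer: $\frac{37}{8} \approx 4.625$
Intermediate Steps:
$Q{\left(W,o \right)} = 24$ ($Q{\left(W,o \right)} = - 3 \left(-2 - 6\right) = \left(-3\right) \left(-8\right) = 24$)
$\frac{-35 + Q{\left(0,-4 \right)}}{43 + 45} \left(9 - 46\right) = \frac{-35 + 24}{43 + 45} \left(9 - 46\right) = - \frac{11}{88} \left(-37\right) = \left(-11\right) \frac{1}{88} \left(-37\right) = \left(- \frac{1}{8}\right) \left(-37\right) = \frac{37}{8}$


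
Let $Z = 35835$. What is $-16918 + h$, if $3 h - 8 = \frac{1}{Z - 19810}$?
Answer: $- \frac{813204649}{48075} \approx -16915.0$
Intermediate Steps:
$h = \frac{128201}{48075}$ ($h = \frac{8}{3} + \frac{1}{3 \left(35835 - 19810\right)} = \frac{8}{3} + \frac{1}{3 \cdot 16025} = \frac{8}{3} + \frac{1}{3} \cdot \frac{1}{16025} = \frac{8}{3} + \frac{1}{48075} = \frac{128201}{48075} \approx 2.6667$)
$-16918 + h = -16918 + \frac{128201}{48075} = - \frac{813204649}{48075}$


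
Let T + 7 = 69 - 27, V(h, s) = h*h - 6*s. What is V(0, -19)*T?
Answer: 3990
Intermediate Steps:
V(h, s) = h**2 - 6*s
T = 35 (T = -7 + (69 - 27) = -7 + 42 = 35)
V(0, -19)*T = (0**2 - 6*(-19))*35 = (0 + 114)*35 = 114*35 = 3990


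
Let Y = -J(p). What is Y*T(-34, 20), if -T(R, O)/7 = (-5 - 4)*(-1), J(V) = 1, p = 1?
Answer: 63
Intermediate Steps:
T(R, O) = -63 (T(R, O) = -7*(-5 - 4)*(-1) = -(-63)*(-1) = -7*9 = -63)
Y = -1 (Y = -1*1 = -1)
Y*T(-34, 20) = -1*(-63) = 63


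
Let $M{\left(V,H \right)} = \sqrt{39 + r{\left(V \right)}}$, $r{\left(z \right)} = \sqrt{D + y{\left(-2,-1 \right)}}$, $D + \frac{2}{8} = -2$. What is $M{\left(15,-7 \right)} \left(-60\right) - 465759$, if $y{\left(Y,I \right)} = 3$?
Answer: $-465759 - 30 \sqrt{156 + 2 \sqrt{3}} \approx -4.6614 \cdot 10^{5}$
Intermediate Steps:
$D = - \frac{9}{4}$ ($D = - \frac{1}{4} - 2 = - \frac{9}{4} \approx -2.25$)
$r{\left(z \right)} = \frac{\sqrt{3}}{2}$ ($r{\left(z \right)} = \sqrt{- \frac{9}{4} + 3} = \sqrt{\frac{3}{4}} = \frac{\sqrt{3}}{2}$)
$M{\left(V,H \right)} = \sqrt{39 + \frac{\sqrt{3}}{2}}$
$M{\left(15,-7 \right)} \left(-60\right) - 465759 = \frac{\sqrt{156 + 2 \sqrt{3}}}{2} \left(-60\right) - 465759 = - 30 \sqrt{156 + 2 \sqrt{3}} - 465759 = -465759 - 30 \sqrt{156 + 2 \sqrt{3}}$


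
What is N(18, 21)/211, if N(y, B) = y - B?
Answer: -3/211 ≈ -0.014218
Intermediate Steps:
N(18, 21)/211 = (18 - 1*21)/211 = (18 - 21)*(1/211) = -3*1/211 = -3/211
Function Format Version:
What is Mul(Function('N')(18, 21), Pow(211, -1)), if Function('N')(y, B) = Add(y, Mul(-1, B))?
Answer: Rational(-3, 211) ≈ -0.014218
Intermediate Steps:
Mul(Function('N')(18, 21), Pow(211, -1)) = Mul(Add(18, Mul(-1, 21)), Pow(211, -1)) = Mul(Add(18, -21), Rational(1, 211)) = Mul(-3, Rational(1, 211)) = Rational(-3, 211)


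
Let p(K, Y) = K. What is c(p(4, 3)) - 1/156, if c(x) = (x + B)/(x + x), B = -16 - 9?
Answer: -821/312 ≈ -2.6314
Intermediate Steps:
B = -25
c(x) = (-25 + x)/(2*x) (c(x) = (x - 25)/(x + x) = (-25 + x)/((2*x)) = (-25 + x)*(1/(2*x)) = (-25 + x)/(2*x))
c(p(4, 3)) - 1/156 = (1/2)*(-25 + 4)/4 - 1/156 = (1/2)*(1/4)*(-21) - 1*1/156 = -21/8 - 1/156 = -821/312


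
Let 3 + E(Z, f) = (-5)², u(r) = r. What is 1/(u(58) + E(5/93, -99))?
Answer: 1/80 ≈ 0.012500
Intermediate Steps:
E(Z, f) = 22 (E(Z, f) = -3 + (-5)² = -3 + 25 = 22)
1/(u(58) + E(5/93, -99)) = 1/(58 + 22) = 1/80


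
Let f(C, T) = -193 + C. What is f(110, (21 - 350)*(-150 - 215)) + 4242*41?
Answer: 173839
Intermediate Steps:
f(110, (21 - 350)*(-150 - 215)) + 4242*41 = (-193 + 110) + 4242*41 = -83 + 173922 = 173839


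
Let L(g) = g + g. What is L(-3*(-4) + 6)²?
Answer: 1296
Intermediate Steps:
L(g) = 2*g
L(-3*(-4) + 6)² = (2*(-3*(-4) + 6))² = (2*(12 + 6))² = (2*18)² = 36² = 1296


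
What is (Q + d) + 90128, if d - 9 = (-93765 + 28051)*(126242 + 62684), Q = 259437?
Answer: -12414733590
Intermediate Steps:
d = -12415083155 (d = 9 + (-93765 + 28051)*(126242 + 62684) = 9 - 65714*188926 = 9 - 12415083164 = -12415083155)
(Q + d) + 90128 = (259437 - 12415083155) + 90128 = -12414823718 + 90128 = -12414733590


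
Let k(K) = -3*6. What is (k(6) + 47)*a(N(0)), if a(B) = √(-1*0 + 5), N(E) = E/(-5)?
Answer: 29*√5 ≈ 64.846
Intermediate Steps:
N(E) = -E/5 (N(E) = E*(-⅕) = -E/5)
a(B) = √5 (a(B) = √(0 + 5) = √5)
k(K) = -18
(k(6) + 47)*a(N(0)) = (-18 + 47)*√5 = 29*√5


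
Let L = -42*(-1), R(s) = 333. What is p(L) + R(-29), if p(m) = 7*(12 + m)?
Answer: 711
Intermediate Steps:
L = 42
p(m) = 84 + 7*m
p(L) + R(-29) = (84 + 7*42) + 333 = (84 + 294) + 333 = 378 + 333 = 711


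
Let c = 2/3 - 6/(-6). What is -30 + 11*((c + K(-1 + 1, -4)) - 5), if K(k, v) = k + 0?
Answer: -200/3 ≈ -66.667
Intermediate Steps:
c = 5/3 (c = 2*(⅓) - 6*(-⅙) = ⅔ + 1 = 5/3 ≈ 1.6667)
K(k, v) = k
-30 + 11*((c + K(-1 + 1, -4)) - 5) = -30 + 11*((5/3 + (-1 + 1)) - 5) = -30 + 11*((5/3 + 0) - 5) = -30 + 11*(5/3 - 5) = -30 + 11*(-10/3) = -30 - 110/3 = -200/3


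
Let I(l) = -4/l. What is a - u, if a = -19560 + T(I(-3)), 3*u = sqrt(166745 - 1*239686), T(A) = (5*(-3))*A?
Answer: -19580 - I*sqrt(72941)/3 ≈ -19580.0 - 90.025*I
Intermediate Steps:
T(A) = -15*A
u = I*sqrt(72941)/3 (u = sqrt(166745 - 1*239686)/3 = sqrt(166745 - 239686)/3 = sqrt(-72941)/3 = (I*sqrt(72941))/3 = I*sqrt(72941)/3 ≈ 90.025*I)
a = -19580 (a = -19560 - (-60)/(-3) = -19560 - (-60)*(-1)/3 = -19560 - 15*4/3 = -19560 - 20 = -19580)
a - u = -19580 - I*sqrt(72941)/3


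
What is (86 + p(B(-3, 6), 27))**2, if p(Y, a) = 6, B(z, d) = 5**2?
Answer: 8464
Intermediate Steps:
B(z, d) = 25
(86 + p(B(-3, 6), 27))**2 = (86 + 6)**2 = 92**2 = 8464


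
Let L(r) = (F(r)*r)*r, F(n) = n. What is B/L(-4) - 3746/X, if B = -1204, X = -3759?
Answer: 1191395/60144 ≈ 19.809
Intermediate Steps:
L(r) = r**3 (L(r) = (r*r)*r = r**2*r = r**3)
B/L(-4) - 3746/X = -1204/((-4)**3) - 3746/(-3759) = -1204/(-64) - 3746*(-1/3759) = -1204*(-1/64) + 3746/3759 = 301/16 + 3746/3759 = 1191395/60144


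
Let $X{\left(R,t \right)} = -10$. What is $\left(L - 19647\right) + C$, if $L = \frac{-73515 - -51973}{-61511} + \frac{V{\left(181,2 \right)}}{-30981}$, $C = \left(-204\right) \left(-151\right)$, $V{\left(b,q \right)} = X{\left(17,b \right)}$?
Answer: $\frac{21262253758499}{1905672291} \approx 11157.0$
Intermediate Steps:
$V{\left(b,q \right)} = -10$
$C = 30804$
$L = \frac{668007812}{1905672291}$ ($L = \frac{-73515 - -51973}{-61511} - \frac{10}{-30981} = \left(-73515 + 51973\right) \left(- \frac{1}{61511}\right) - - \frac{10}{30981} = \left(-21542\right) \left(- \frac{1}{61511}\right) + \frac{10}{30981} = \frac{21542}{61511} + \frac{10}{30981} = \frac{668007812}{1905672291} \approx 0.35054$)
$\left(L - 19647\right) + C = \left(\frac{668007812}{1905672291} - 19647\right) + 30804 = - \frac{37440075493465}{1905672291} + 30804 = \frac{21262253758499}{1905672291}$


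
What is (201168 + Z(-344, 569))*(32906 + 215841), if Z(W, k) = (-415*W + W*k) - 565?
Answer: 36721773369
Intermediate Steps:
Z(W, k) = -565 - 415*W + W*k
(201168 + Z(-344, 569))*(32906 + 215841) = (201168 + (-565 - 415*(-344) - 344*569))*(32906 + 215841) = (201168 + (-565 + 142760 - 195736))*248747 = (201168 - 53541)*248747 = 147627*248747 = 36721773369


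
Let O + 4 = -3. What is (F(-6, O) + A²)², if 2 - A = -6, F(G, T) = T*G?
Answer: 11236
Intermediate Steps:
O = -7 (O = -4 - 3 = -7)
F(G, T) = G*T
A = 8 (A = 2 - 1*(-6) = 2 + 6 = 8)
(F(-6, O) + A²)² = (-6*(-7) + 8²)² = (42 + 64)² = 106² = 11236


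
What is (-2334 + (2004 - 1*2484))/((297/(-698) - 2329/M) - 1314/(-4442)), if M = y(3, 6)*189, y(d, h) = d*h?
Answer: 1855121661603/536815798 ≈ 3455.8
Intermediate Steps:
M = 3402 (M = (3*6)*189 = 18*189 = 3402)
(-2334 + (2004 - 1*2484))/((297/(-698) - 2329/M) - 1314/(-4442)) = (-2334 + (2004 - 1*2484))/((297/(-698) - 2329/3402) - 1314/(-4442)) = (-2334 + (2004 - 2484))/((297*(-1/698) - 2329*1/3402) - 1314*(-1/4442)) = (-2334 - 480)/((-297/698 - 2329/3402) + 657/2221) = -2814/(-659009/593649 + 657/2221) = -2814/(-1073631596/1318494429) = -2814*(-1318494429/1073631596) = 1855121661603/536815798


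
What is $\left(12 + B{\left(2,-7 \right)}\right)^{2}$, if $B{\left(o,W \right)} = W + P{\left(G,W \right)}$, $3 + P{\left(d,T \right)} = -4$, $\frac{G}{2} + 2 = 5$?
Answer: $4$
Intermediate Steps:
$G = 6$ ($G = -4 + 2 \cdot 5 = -4 + 10 = 6$)
$P{\left(d,T \right)} = -7$ ($P{\left(d,T \right)} = -3 - 4 = -7$)
$B{\left(o,W \right)} = -7 + W$ ($B{\left(o,W \right)} = W - 7 = -7 + W$)
$\left(12 + B{\left(2,-7 \right)}\right)^{2} = \left(12 - 14\right)^{2} = \left(-2\right)^{2} = 4$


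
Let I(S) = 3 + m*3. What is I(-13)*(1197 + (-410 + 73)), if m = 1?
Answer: 5160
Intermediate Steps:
I(S) = 6 (I(S) = 3 + 1*3 = 3 + 3 = 6)
I(-13)*(1197 + (-410 + 73)) = 6*(1197 + (-410 + 73)) = 6*(1197 - 337) = 6*860 = 5160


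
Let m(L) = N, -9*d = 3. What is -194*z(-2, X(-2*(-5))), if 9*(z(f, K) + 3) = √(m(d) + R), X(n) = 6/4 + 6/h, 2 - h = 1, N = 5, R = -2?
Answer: 582 - 194*√3/9 ≈ 544.67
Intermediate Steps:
h = 1 (h = 2 - 1*1 = 2 - 1 = 1)
d = -⅓ (d = -⅑*3 = -⅓ ≈ -0.33333)
X(n) = 15/2 (X(n) = 6/4 + 6/1 = 6*(¼) + 6*1 = 3/2 + 6 = 15/2)
m(L) = 5
z(f, K) = -3 + √3/9 (z(f, K) = -3 + √(5 - 2)/9 = -3 + √3/9)
-194*z(-2, X(-2*(-5))) = -194*(-3 + √3/9) = 582 - 194*√3/9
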